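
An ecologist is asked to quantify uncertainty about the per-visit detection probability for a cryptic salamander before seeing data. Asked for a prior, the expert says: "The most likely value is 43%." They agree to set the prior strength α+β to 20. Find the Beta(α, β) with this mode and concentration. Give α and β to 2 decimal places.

For α,β > 1 the Beta mode is (α−1)/(α+β−2). With α+β = 20, the mode is (α−1)/18.
Set (α−1)/18 = 0.43 → α = 1 + 0.43·18 = 8.74.
β = 20 − α = 11.26.

α = 8.74, β = 11.26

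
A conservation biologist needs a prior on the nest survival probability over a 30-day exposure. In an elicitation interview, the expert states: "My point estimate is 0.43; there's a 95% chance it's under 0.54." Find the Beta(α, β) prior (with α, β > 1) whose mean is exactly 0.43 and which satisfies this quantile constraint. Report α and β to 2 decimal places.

With mean 0.43 fixed, write α = 0.43s, β = 0.57s where s = α+β.
Need P(θ < 0.54) = 0.95 under Beta(0.43s, 0.57s). Normal approximation: (q−m)/√(m(1−m)/s) ≈ z_{0.95} = 1.64, so s ≈ 0.43·0.57·(1.64)²/(0.54−0.43)² = 54.8.
At s = 54.8: P(θ<0.54) ≈ 0.949. Adjusting to match 0.95 gives s ≈ 55.39.
So α = 0.43·55.39 ≈ 23.82, β = 0.57·55.39 ≈ 31.57.

α ≈ 23.82, β ≈ 31.57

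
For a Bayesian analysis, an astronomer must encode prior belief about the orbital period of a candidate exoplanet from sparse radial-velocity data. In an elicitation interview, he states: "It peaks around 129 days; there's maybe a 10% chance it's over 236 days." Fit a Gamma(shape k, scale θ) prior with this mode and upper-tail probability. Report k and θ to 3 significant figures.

Gamma(k,θ) with k>1 has mode (k−1)θ, so θ = 129/(k−1).
Need P(X < 236) = 0.9 with θ tied to k this way. Start at k = 2, θ = 129: P(X<236) ≈ 0.546.
Too low — raise k to concentrate. Iterating converges to k ≈ 6.23.
Then θ = 129/(6.23−1) ≈ 24.7.

k ≈ 6.23, θ ≈ 24.7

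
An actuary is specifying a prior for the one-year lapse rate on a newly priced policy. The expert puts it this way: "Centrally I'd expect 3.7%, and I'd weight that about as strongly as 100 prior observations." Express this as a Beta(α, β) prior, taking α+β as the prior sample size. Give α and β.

Under the effective-sample-size interpretation, Beta(α, β) has prior mean α/(α+β) and prior sample size α+β.
So α+β = 100 and α/(α+β) = 0.037, giving α = 0.037·100 = 3.7 and β = 100 − 3.7 = 96.3.

α = 3.7, β = 96.3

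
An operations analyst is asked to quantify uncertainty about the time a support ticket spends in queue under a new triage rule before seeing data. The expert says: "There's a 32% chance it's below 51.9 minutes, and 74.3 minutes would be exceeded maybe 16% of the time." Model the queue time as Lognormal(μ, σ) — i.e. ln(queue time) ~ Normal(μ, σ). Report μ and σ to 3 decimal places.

μ ≈ 4.064, σ ≈ 0.245

If T ~ Lognormal(μ,σ) then ln T ~ Normal(μ,σ), so the p-quantile of ln T is μ + z_p·σ.
ln(51.9) = 3.949 and ln(74.3) = 4.308; z_{0.32} = -0.4677, z_{0.84} = 0.9945.
σ = (4.308 − 3.949)/(0.9945 − (-0.4677)) = 0.245.
μ = 3.949 − (-0.4677)·0.245 = 4.064.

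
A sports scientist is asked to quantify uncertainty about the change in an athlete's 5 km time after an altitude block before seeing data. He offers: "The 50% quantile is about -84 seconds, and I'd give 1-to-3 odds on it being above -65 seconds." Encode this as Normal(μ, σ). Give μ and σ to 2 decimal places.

μ = -84.00, σ = 28.17

The p-quantile of Normal(μ,σ) is μ + z_p·σ, with z_{0.5} = 0 and z_{0.75} = 0.6745.
Eliminate σ: μ = (z₂·x₁ − z₁·x₂)/(z₂ − z₁) = (0.6745·-84 − (0)·-65)/0.6745 = -84.00.
Then σ = (x₂ − x₁)/(z₂ − z₁) = (-65 − -84)/0.6745 = 28.17.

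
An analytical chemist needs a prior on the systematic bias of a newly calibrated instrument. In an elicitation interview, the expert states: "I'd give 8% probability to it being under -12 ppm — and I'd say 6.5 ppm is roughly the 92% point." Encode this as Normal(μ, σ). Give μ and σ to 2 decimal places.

μ = -2.75, σ = 6.58

For Normal(μ,σ), the p-quantile is μ + z_p·σ. Here z_{0.08} = -1.405, z_{0.92} = 1.405.
So -12 = μ − 1.405σ and 6.5 = μ + 1.405σ.
Subtracting: σ = (6.5 − -12)/(1.405 − (-1.405)) = 6.58.
Then μ = -12 − (-1.405)·6.58 = -2.75.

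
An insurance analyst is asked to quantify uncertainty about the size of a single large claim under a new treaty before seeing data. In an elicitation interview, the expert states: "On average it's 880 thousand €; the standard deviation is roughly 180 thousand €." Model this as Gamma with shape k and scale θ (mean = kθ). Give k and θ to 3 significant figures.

For Gamma(k, scale θ): mean = kθ, variance = kθ², so CV = 1/√k.
CV = SD/mean = 180/880 = 0.2045, hence k = 1/CV² = 23.9.
Then θ = mean/k = 880/23.9 = 36.8.

k ≈ 23.9, θ ≈ 36.8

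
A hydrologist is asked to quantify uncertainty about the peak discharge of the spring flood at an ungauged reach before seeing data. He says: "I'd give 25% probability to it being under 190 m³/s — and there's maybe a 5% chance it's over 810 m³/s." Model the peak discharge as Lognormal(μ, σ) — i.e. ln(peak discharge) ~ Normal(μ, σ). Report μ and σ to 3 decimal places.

μ ≈ 5.669, σ ≈ 0.625

If T ~ Lognormal(μ,σ) then ln T ~ Normal(μ,σ), so the p-quantile of ln T is μ + z_p·σ.
ln(190) = 5.247 and ln(810) = 6.697; z_{0.25} = -0.6745, z_{0.95} = 1.645.
σ = (6.697 − 5.247)/(1.645 − (-0.6745)) = 0.625.
μ = 5.247 − (-0.6745)·0.625 = 5.669.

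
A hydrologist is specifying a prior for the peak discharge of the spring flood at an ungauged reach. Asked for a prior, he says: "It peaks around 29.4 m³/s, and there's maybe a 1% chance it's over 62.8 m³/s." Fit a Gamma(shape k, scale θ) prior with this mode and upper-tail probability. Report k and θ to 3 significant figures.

k ≈ 9.42, θ ≈ 3.49

Gamma(k,θ) with k>1 has mode (k−1)θ, so θ = 29.4/(k−1).
Need P(X < 62.8) = 0.99 with θ tied to k this way. Start at k = 2, θ = 29.4: P(X<62.8) ≈ 0.630.
Too low — raise k to concentrate. Iterating converges to k ≈ 9.42.
Then θ = 29.4/(9.42−1) ≈ 3.49.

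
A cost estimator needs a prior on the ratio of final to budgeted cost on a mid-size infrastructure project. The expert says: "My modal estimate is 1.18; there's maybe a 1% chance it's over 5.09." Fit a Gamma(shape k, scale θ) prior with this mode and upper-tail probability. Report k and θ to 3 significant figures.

Gamma(k,θ) with k>1 has mode (k−1)θ, so θ = 1.18/(k−1).
Need P(X < 5.09) = 0.99 with θ tied to k this way. Start at k = 2, θ = 1.18: P(X<5.09) ≈ 0.929.
Too low — raise k to concentrate. Iterating converges to k ≈ 2.92.
Then θ = 1.18/(2.92−1) ≈ 0.616.

k ≈ 2.92, θ ≈ 0.616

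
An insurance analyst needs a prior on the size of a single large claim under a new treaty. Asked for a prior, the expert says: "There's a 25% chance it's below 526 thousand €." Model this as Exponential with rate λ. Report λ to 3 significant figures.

P(T < 526.0) = 1 − e^(−λ·526.0) = 0.25, so λ = −ln(1−0.25)/526.0 = −ln(0.75)/526.0 = 0.000547.

λ ≈ 0.000547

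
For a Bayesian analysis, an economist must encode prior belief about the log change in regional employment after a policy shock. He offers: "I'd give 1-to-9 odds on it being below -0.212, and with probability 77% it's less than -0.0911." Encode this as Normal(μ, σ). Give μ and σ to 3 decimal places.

μ = -0.135, σ = 0.060

For Normal(μ,σ), the p-quantile is μ + z_p·σ. Here z_{0.1} = -1.282, z_{0.77} = 0.7388.
So -0.212 = μ − 1.282σ and -0.0911 = μ + 0.7388σ.
Subtracting: σ = (-0.0911 − -0.212)/(0.7388 − (-1.282)) = 0.060.
Then μ = -0.212 − (-1.282)·0.060 = -0.135.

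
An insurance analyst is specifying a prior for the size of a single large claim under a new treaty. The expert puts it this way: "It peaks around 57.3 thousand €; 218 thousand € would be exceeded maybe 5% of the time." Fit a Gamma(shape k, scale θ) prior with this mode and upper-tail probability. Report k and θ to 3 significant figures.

Gamma(k,θ) with k>1 has mode (k−1)θ, so θ = 57.3/(k−1).
Need P(X < 218) = 0.95 with θ tied to k this way. Start at k = 2, θ = 57.3: P(X<218) ≈ 0.893.
Too low — raise k to concentrate. Iterating converges to k ≈ 2.42.
Then θ = 57.3/(2.42−1) ≈ 40.2.

k ≈ 2.42, θ ≈ 40.2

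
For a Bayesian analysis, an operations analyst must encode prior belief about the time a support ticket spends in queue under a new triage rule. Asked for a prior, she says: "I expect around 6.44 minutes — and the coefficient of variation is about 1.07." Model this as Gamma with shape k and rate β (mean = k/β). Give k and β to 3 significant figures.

For Gamma(k, rate β): mean = k/β, variance = k/β², so CV = 1/√k.
CV = 1.07, hence k = 1/CV² = 0.873.
Then β = k/mean = 0.873/6.44 = 0.136.

k ≈ 0.873, β ≈ 0.136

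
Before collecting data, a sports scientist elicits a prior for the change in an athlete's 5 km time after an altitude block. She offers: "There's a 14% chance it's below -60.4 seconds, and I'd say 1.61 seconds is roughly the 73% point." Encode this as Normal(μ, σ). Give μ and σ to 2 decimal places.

For Normal(μ,σ), the p-quantile is μ + z_p·σ. Here z_{0.14} = -1.08, z_{0.73} = 0.6128.
So -60.4 = μ − 1.08σ and 1.61 = μ + 0.6128σ.
Subtracting: σ = (1.61 − -60.4)/(0.6128 − (-1.08)) = 36.62.
Then μ = -60.4 − (-1.08)·36.62 = -20.83.

μ = -20.83, σ = 36.62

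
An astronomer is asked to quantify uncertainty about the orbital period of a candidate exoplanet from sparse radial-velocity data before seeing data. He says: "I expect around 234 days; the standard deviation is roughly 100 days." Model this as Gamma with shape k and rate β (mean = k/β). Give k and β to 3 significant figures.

k ≈ 5.48, β ≈ 0.0234

For Gamma(k, rate β): mean = k/β, variance = k/β², so CV = 1/√k.
CV = SD/mean = 100/234 = 0.4274, hence k = 1/CV² = 5.48.
Then β = k/mean = 5.48/234 = 0.0234.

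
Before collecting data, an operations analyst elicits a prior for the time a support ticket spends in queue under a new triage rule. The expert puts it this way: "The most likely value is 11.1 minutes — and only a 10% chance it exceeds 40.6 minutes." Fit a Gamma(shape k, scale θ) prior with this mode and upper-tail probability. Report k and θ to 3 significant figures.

Gamma(k,θ) with k>1 has mode (k−1)θ, so θ = 11.1/(k−1).
Need P(X < 40.6) = 0.9 with θ tied to k this way. Start at k = 2, θ = 11.1: P(X<40.6) ≈ 0.880.
Too low — raise k to concentrate. Iterating converges to k ≈ 2.11.
Then θ = 11.1/(2.11−1) ≈ 10.

k ≈ 2.11, θ ≈ 10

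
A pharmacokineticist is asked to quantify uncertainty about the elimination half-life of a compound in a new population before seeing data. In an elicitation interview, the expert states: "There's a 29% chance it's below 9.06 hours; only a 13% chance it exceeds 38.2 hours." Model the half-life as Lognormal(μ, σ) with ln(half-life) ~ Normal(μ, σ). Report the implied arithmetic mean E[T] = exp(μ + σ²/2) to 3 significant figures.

If T ~ Lognormal(μ,σ) then ln T ~ Normal(μ,σ), so the p-quantile of ln T is μ + z_p·σ.
ln(9.06) = 2.204 and ln(38.2) = 3.643; z_{0.29} = -0.5534, z_{0.87} = 1.126.
σ = (3.643 − 2.204)/(1.126 − (-0.5534)) = 0.857.
μ = 2.204 − (-0.5534)·0.857 = 2.678.
E[T] = exp(μ + σ²/2) = exp(2.678 + 0.3669) = 21 hours.

E[T] ≈ 21 hours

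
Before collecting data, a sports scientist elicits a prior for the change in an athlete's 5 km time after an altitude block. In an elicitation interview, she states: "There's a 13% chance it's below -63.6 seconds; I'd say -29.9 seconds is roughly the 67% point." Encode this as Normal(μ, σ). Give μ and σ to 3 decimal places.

For Normal(μ,σ), the p-quantile is μ + z_p·σ. Here z_{0.13} = -1.126, z_{0.67} = 0.4399.
So -63.6 = μ − 1.126σ and -29.9 = μ + 0.4399σ.
Subtracting: σ = (-29.9 − -63.6)/(0.4399 − (-1.126)) = 21.516.
Then μ = -63.6 − (-1.126)·21.516 = -39.365.

μ = -39.365, σ = 21.516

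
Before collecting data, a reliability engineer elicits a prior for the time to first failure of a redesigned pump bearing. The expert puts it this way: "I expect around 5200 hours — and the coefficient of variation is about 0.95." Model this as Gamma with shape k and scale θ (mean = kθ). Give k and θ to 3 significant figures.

k ≈ 1.11, θ ≈ 4690

For Gamma(k, scale θ): mean = kθ, variance = kθ², so CV = 1/√k.
CV = 0.95, hence k = 1/CV² = 1.11.
Then θ = mean/k = 5200/1.11 = 4690.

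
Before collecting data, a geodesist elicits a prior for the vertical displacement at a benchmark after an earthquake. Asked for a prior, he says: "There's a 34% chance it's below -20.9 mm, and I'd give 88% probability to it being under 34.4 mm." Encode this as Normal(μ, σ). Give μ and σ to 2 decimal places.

For Normal(μ,σ), the p-quantile is μ + z_p·σ. Here z_{0.34} = -0.4125, z_{0.88} = 1.175.
So -20.9 = μ − 0.4125σ and 34.4 = μ + 1.175σ.
Subtracting: σ = (34.4 − -20.9)/(1.175 − (-0.4125)) = 34.84.
Then μ = -20.9 − (-0.4125)·34.84 = -6.53.

μ = -6.53, σ = 34.84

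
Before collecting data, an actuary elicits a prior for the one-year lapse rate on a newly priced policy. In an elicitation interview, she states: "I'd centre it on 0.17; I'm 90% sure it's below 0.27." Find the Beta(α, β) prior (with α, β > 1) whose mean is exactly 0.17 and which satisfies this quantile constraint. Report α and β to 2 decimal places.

With mean 0.17 fixed, write α = 0.17s, β = 0.83s where s = α+β.
Need P(θ < 0.27) = 0.9 under Beta(0.17s, 0.83s). Normal approximation: (q−m)/√(m(1−m)/s) ≈ z_{0.9} = 1.28, so s ≈ 0.17·0.83·(1.28)²/(0.27−0.17)² = 23.2.
At s = 23.2: P(θ<0.27) ≈ 0.893. Adjusting to match 0.9 gives s ≈ 24.91.
So α = 0.17·24.91 ≈ 4.23, β = 0.83·24.91 ≈ 20.67.

α ≈ 4.23, β ≈ 20.67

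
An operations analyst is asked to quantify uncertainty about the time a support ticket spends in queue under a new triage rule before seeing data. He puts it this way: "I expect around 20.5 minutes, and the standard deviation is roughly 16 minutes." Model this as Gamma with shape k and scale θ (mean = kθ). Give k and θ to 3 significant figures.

For Gamma(k, scale θ): mean = kθ, variance = kθ², so CV = 1/√k.
CV = SD/mean = 16/20.5 = 0.7805, hence k = 1/CV² = 1.64.
Then θ = mean/k = 20.5/1.64 = 12.5.

k ≈ 1.64, θ ≈ 12.5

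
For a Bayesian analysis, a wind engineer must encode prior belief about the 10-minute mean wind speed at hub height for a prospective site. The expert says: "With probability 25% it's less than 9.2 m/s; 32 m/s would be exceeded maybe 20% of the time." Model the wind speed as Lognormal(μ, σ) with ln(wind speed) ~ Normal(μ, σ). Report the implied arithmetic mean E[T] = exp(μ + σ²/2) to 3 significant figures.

If T ~ Lognormal(μ,σ) then ln T ~ Normal(μ,σ), so the p-quantile of ln T is μ + z_p·σ.
ln(9.2) = 2.219 and ln(32) = 3.466; z_{0.25} = -0.6745, z_{0.8} = 0.8416.
σ = (3.466 − 2.219)/(0.8416 − (-0.6745)) = 0.822.
μ = 2.219 − (-0.6745)·0.822 = 2.774.
E[T] = exp(μ + σ²/2) = exp(2.774 + 0.3380) = 22.5 m/s.

E[T] ≈ 22.5 m/s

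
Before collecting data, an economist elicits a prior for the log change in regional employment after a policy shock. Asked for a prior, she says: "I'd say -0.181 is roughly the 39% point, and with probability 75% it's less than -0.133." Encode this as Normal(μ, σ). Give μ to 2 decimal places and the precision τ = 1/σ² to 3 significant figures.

For Normal(μ,σ), the p-quantile is μ + z_p·σ. Here z_{0.39} = -0.2793, z_{0.75} = 0.6745.
So -0.181 = μ − 0.2793σ and -0.133 = μ + 0.6745σ.
Subtracting: σ = (-0.133 − -0.181)/(0.6745 − (-0.2793)) = 0.05.
Then μ = -0.181 − (-0.2793)·0.05 = -0.17.
Precision τ = 1/σ² = 1/0.05032² = 395.

μ = -0.17, τ = 395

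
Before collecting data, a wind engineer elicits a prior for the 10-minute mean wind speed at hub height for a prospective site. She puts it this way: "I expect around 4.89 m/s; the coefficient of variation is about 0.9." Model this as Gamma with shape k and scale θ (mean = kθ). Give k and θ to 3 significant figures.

k ≈ 1.23, θ ≈ 3.96

For Gamma(k, scale θ): mean = kθ, variance = kθ², so CV = 1/√k.
CV = 0.9, hence k = 1/CV² = 1.23.
Then θ = mean/k = 4.89/1.23 = 3.96.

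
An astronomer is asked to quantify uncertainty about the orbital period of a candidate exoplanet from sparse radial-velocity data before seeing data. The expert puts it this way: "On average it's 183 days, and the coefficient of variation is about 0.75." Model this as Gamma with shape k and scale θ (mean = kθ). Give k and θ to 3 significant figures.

For Gamma(k, scale θ): mean = kθ, variance = kθ², so CV = 1/√k.
CV = 0.75, hence k = 1/CV² = 1.78.
Then θ = mean/k = 183/1.78 = 103.

k ≈ 1.78, θ ≈ 103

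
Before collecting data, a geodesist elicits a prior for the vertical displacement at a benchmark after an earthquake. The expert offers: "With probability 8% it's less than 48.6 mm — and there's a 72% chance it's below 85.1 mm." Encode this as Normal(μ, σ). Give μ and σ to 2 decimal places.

The p-quantile of Normal(μ,σ) is μ + z_p·σ, with z_{0.08} = -1.405 and z_{0.72} = 0.5828.
Eliminate σ: μ = (z₂·x₁ − z₁·x₂)/(z₂ − z₁) = (0.5828·48.6 − (-1.405)·85.1)/1.988 = 74.40.
Then σ = (x₂ − x₁)/(z₂ − z₁) = (85.1 − 48.6)/1.988 = 18.36.

μ = 74.40, σ = 18.36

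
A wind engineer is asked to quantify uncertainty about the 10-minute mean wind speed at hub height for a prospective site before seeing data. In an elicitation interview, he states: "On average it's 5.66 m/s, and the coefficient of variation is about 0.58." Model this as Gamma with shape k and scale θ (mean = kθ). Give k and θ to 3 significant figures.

For Gamma(k, scale θ): mean = kθ, variance = kθ², so CV = 1/√k.
CV = 0.58, hence k = 1/CV² = 2.97.
Then θ = mean/k = 5.66/2.97 = 1.9.

k ≈ 2.97, θ ≈ 1.9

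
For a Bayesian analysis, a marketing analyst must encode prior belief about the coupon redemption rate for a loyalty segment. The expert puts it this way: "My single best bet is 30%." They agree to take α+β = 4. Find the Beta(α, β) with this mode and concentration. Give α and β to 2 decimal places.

α = 1.60, β = 2.40

For α,β > 1 the Beta mode is (α−1)/(α+β−2). With α+β = 4, the mode is (α−1)/2.
Set (α−1)/2 = 0.3 → α = 1 + 0.3·2 = 1.60.
β = 4 − α = 2.40.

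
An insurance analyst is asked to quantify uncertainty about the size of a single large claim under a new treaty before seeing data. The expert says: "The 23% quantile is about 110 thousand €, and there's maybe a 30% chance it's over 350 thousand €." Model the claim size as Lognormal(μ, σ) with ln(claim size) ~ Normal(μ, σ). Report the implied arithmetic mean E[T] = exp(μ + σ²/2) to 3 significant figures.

E[T] ≈ 329 thousand €

If T ~ Lognormal(μ,σ) then ln T ~ Normal(μ,σ), so the p-quantile of ln T is μ + z_p·σ.
ln(110) = 4.7 and ln(350) = 5.858; z_{0.23} = -0.7388, z_{0.7} = 0.5244.
σ = (5.858 − 4.7)/(0.5244 − (-0.7388)) = 0.916.
μ = 4.7 − (-0.7388)·0.916 = 5.377.
E[T] = exp(μ + σ²/2) = exp(5.377 + 0.4198) = 329 thousand €.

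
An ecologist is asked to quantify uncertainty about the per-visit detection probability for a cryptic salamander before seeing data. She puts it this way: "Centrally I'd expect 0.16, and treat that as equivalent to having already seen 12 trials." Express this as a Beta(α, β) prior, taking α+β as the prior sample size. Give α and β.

α = 1.92, β = 10.08

Under the effective-sample-size interpretation, Beta(α, β) has prior mean α/(α+β) and prior sample size α+β.
So α+β = 12 and α/(α+β) = 0.16, giving α = 0.16·12 = 1.92 and β = 12 − 1.92 = 10.08.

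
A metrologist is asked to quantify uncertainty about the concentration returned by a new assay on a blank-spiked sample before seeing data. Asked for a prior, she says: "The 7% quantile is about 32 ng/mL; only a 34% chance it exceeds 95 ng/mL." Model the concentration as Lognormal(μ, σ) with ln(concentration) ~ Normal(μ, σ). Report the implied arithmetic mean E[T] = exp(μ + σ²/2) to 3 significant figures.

E[T] ≈ 88.4 ng/mL

If T ~ Lognormal(μ,σ) then ln T ~ Normal(μ,σ), so the p-quantile of ln T is μ + z_p·σ.
ln(32) = 3.466 and ln(95) = 4.554; z_{0.07} = -1.476, z_{0.66} = 0.4125.
σ = (4.554 − 3.466)/(0.4125 − (-1.476)) = 0.576.
μ = 3.466 − (-1.476)·0.576 = 4.316.
E[T] = exp(μ + σ²/2) = exp(4.316 + 0.1660) = 88.4 ng/mL.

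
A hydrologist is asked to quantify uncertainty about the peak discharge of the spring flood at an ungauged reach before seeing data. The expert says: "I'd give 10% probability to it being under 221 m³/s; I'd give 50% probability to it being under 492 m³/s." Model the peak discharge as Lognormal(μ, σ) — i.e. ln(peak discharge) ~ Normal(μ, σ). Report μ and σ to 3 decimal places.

μ ≈ 6.198, σ ≈ 0.624

If T ~ Lognormal(μ,σ) then ln T ~ Normal(μ,σ), so the p-quantile of ln T is μ + z_p·σ.
ln(221) = 5.398 and ln(492) = 6.198; z_{0.1} = -1.282, z_{0.5} = 0.
σ = (6.198 − 5.398)/(0 − (-1.282)) = 0.624.
μ = 5.398 − (-1.282)·0.624 = 6.198.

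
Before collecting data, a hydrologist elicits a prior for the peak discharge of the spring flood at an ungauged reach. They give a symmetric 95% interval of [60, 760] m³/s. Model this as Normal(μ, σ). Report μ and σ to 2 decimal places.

μ = 410.00, σ = 178.57

A symmetric 95% interval runs μ ± z·σ with z = 1.96.
Half-width = 350, so σ = 350/1.96 = 178.57.
μ is the interval midpoint, 410.00.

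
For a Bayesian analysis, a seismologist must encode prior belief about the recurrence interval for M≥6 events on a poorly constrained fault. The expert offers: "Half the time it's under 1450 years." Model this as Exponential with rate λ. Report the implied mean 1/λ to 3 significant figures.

mean ≈ 2090 years

Exponential median = ln 2 / λ, so λ = ln 2 / 1450.0 = 0.000478.
Mean = 1/λ = 2090 years.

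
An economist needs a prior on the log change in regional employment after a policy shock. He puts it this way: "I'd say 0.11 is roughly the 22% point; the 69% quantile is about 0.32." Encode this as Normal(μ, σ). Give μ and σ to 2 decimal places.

The p-quantile of Normal(μ,σ) is μ + z_p·σ, with z_{0.22} = -0.7722 and z_{0.69} = 0.4959.
Eliminate σ: μ = (z₂·x₁ − z₁·x₂)/(z₂ − z₁) = (0.4959·0.11 − (-0.7722)·0.32)/1.268 = 0.24.
Then σ = (x₂ − x₁)/(z₂ − z₁) = (0.32 − 0.11)/1.268 = 0.17.

μ = 0.24, σ = 0.17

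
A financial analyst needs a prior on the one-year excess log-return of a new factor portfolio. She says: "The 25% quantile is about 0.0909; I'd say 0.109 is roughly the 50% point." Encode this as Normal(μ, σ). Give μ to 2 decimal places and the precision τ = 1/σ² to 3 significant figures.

For Normal(μ,σ), the p-quantile is μ + z_p·σ. Here z_{0.25} = -0.6745, z_{0.5} = 0.
So 0.0909 = μ − 0.6745σ and 0.109 = μ + 0σ.
Subtracting: σ = (0.109 − 0.0909)/(0 − (-0.6745)) = 0.03.
Then μ = 0.0909 − (-0.6745)·0.03 = 0.11.
Precision τ = 1/σ² = 1/0.02684² = 1390.

μ = 0.11, τ = 1390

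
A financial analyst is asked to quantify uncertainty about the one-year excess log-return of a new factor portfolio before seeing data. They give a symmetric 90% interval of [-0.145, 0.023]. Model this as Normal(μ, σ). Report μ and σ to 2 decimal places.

A symmetric 90% interval runs μ ± z·σ with z = 1.645.
Half-width = 0.084, so σ = 0.084/1.645 = 0.05.
μ is the interval midpoint, -0.06.

μ = -0.06, σ = 0.05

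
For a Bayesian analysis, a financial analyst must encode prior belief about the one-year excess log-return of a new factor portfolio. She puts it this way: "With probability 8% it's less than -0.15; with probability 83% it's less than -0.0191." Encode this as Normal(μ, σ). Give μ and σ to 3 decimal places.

The p-quantile of Normal(μ,σ) is μ + z_p·σ, with z_{0.08} = -1.405 and z_{0.83} = 0.9542.
Eliminate σ: μ = (z₂·x₁ − z₁·x₂)/(z₂ − z₁) = (0.9542·-0.15 − (-1.405)·-0.0191)/2.359 = -0.072.
Then σ = (x₂ − x₁)/(z₂ − z₁) = (-0.0191 − -0.15)/2.359 = 0.055.

μ = -0.072, σ = 0.055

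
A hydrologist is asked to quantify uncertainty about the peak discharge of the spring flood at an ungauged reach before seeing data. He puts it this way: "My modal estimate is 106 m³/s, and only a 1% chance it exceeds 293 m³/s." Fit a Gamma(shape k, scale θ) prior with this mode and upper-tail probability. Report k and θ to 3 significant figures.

k ≈ 5.44, θ ≈ 23.9

Gamma(k,θ) with k>1 has mode (k−1)θ, so θ = 106/(k−1).
Need P(X < 293) = 0.99 with θ tied to k this way. Start at k = 2, θ = 106: P(X<293) ≈ 0.763.
Too low — raise k to concentrate. Iterating converges to k ≈ 5.44.
Then θ = 106/(5.44−1) ≈ 23.9.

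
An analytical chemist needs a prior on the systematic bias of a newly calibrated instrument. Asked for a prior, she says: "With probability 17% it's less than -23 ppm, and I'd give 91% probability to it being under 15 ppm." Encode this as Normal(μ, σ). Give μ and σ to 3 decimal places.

μ = -7.201, σ = 16.558

The p-quantile of Normal(μ,σ) is μ + z_p·σ, with z_{0.17} = -0.9542 and z_{0.91} = 1.341.
Eliminate σ: μ = (z₂·x₁ − z₁·x₂)/(z₂ − z₁) = (1.341·-23 − (-0.9542)·15)/2.295 = -7.201.
Then σ = (x₂ − x₁)/(z₂ − z₁) = (15 − -23)/2.295 = 16.558.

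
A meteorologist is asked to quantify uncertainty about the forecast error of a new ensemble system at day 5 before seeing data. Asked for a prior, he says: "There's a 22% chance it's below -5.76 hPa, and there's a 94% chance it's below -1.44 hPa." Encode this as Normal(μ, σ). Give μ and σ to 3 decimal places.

For Normal(μ,σ), the p-quantile is μ + z_p·σ. Here z_{0.22} = -0.7722, z_{0.94} = 1.555.
So -5.76 = μ − 0.7722σ and -1.44 = μ + 1.555σ.
Subtracting: σ = (-1.44 − -5.76)/(1.555 − (-0.7722)) = 1.856.
Then μ = -5.76 − (-0.7722)·1.856 = -4.326.

μ = -4.326, σ = 1.856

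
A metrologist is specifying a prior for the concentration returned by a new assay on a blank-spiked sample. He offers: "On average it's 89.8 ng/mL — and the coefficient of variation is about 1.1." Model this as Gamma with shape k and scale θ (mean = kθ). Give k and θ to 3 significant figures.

k ≈ 0.826, θ ≈ 109

For Gamma(k, scale θ): mean = kθ, variance = kθ², so CV = 1/√k.
CV = 1.1, hence k = 1/CV² = 0.826.
Then θ = mean/k = 89.8/0.826 = 109.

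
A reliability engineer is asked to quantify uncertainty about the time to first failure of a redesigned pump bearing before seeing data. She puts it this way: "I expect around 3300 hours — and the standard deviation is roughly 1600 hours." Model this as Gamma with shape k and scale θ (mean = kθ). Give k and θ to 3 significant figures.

k ≈ 4.25, θ ≈ 776

For Gamma(k, scale θ): mean = kθ, variance = kθ², so CV = 1/√k.
CV = SD/mean = 1600/3300 = 0.4848, hence k = 1/CV² = 4.25.
Then θ = mean/k = 3300/4.25 = 776.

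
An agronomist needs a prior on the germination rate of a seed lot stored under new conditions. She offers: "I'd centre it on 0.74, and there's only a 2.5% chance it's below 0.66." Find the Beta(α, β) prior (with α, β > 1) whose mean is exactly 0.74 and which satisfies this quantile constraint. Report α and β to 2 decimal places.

With mean 0.74 fixed, write α = 0.74s, β = 0.26s where s = α+β.
Need P(θ < 0.66) = 0.025 under Beta(0.74s, 0.26s). Normal approximation: (q−m)/√(m(1−m)/s) ≈ z_{0.025} = -1.96, so s ≈ 0.74·0.26·(-1.96)²/(0.66−0.74)² = 115.5.
At s = 115.5: P(θ<0.66) ≈ 0.030. Adjusting to match 0.025 gives s ≈ 125.09.
So α = 0.74·125.09 ≈ 92.57, β = 0.26·125.09 ≈ 32.52.

α ≈ 92.57, β ≈ 32.52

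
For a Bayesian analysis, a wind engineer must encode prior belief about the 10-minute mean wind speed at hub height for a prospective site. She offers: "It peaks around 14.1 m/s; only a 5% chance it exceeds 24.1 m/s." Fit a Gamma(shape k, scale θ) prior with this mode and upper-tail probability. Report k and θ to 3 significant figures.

k ≈ 10.7, θ ≈ 1.45

Gamma(k,θ) with k>1 has mode (k−1)θ, so θ = 14.1/(k−1).
Need P(X < 24.1) = 0.95 with θ tied to k this way. Start at k = 2, θ = 14.1: P(X<24.1) ≈ 0.510.
Too low — raise k to concentrate. Iterating converges to k ≈ 10.7.
Then θ = 14.1/(10.7−1) ≈ 1.45.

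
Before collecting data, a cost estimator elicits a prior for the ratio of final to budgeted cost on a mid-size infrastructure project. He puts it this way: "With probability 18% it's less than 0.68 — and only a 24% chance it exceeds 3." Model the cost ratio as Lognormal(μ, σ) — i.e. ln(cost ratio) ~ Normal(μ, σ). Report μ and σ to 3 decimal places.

μ ≈ 0.452, σ ≈ 0.915

If T ~ Lognormal(μ,σ) then ln T ~ Normal(μ,σ), so the p-quantile of ln T is μ + z_p·σ.
ln(0.68) = -0.3857 and ln(3) = 1.099; z_{0.18} = -0.9154, z_{0.76} = 0.7063.
σ = (1.099 − -0.3857)/(0.7063 − (-0.9154)) = 0.915.
μ = -0.3857 − (-0.9154)·0.915 = 0.452.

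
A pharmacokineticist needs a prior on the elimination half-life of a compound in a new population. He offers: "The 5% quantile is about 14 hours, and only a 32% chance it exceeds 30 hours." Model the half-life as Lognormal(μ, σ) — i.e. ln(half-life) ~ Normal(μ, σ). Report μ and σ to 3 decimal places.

μ ≈ 3.232, σ ≈ 0.361

If T ~ Lognormal(μ,σ) then ln T ~ Normal(μ,σ), so the p-quantile of ln T is μ + z_p·σ.
ln(14) = 2.639 and ln(30) = 3.401; z_{0.05} = -1.645, z_{0.68} = 0.4677.
σ = (3.401 − 2.639)/(0.4677 − (-1.645)) = 0.361.
μ = 2.639 − (-1.645)·0.361 = 3.232.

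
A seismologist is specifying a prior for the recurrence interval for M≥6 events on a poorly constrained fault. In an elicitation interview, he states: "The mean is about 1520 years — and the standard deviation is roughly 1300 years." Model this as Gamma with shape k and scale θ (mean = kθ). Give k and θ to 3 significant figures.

k ≈ 1.37, θ ≈ 1110

For Gamma(k, scale θ): mean = kθ, variance = kθ², so CV = 1/√k.
CV = SD/mean = 1300/1520 = 0.8553, hence k = 1/CV² = 1.37.
Then θ = mean/k = 1520/1.37 = 1110.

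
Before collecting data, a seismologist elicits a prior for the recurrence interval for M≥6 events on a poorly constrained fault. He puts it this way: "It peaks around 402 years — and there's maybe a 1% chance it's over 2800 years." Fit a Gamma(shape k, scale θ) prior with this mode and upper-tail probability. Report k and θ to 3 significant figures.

k ≈ 1.94, θ ≈ 430

Gamma(k,θ) with k>1 has mode (k−1)θ, so θ = 402/(k−1).
Need P(X < 2800) = 0.99 with θ tied to k this way. Start at k = 2, θ = 402: P(X<2800) ≈ 0.992.
Too high — lower k to spread out. Iterating converges to k ≈ 1.94.
Then θ = 402/(1.94−1) ≈ 430.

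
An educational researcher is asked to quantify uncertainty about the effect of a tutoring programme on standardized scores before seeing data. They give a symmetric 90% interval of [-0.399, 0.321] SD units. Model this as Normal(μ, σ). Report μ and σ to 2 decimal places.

A symmetric 90% interval runs μ ± z·σ with z = 1.645.
Half-width = 0.36, so σ = 0.36/1.645 = 0.22.
μ is the interval midpoint, -0.04.

μ = -0.04, σ = 0.22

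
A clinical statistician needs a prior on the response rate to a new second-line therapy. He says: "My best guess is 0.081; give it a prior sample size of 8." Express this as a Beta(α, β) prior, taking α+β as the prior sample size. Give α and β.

Under the effective-sample-size interpretation, Beta(α, β) has prior mean α/(α+β) and prior sample size α+β.
So α+β = 8 and α/(α+β) = 0.081, giving α = 0.081·8 = 0.648 and β = 8 − 0.648 = 7.352.

α = 0.648, β = 7.352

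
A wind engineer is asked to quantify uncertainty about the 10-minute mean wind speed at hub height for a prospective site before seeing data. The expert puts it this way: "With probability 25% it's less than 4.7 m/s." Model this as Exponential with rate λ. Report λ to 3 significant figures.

P(T < 4.7) = 1 − e^(−λ·4.7) = 0.25, so λ = −ln(1−0.25)/4.7 = −ln(0.75)/4.7 = 0.0612.

λ ≈ 0.0612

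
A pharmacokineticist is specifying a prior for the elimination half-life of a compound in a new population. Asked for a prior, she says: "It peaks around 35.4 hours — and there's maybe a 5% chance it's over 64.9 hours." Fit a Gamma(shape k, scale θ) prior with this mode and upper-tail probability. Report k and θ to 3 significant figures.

Gamma(k,θ) with k>1 has mode (k−1)θ, so θ = 35.4/(k−1).
Need P(X < 64.9) = 0.95 with θ tied to k this way. Start at k = 2, θ = 35.4: P(X<64.9) ≈ 0.547.
Too low — raise k to concentrate. Iterating converges to k ≈ 8.58.
Then θ = 35.4/(8.58−1) ≈ 4.67.

k ≈ 8.58, θ ≈ 4.67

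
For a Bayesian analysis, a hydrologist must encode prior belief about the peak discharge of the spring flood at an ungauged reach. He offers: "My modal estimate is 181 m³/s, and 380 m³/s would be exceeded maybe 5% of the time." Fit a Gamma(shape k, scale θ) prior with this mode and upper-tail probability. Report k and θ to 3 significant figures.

Gamma(k,θ) with k>1 has mode (k−1)θ, so θ = 181/(k−1).
Need P(X < 380) = 0.95 with θ tied to k this way. Start at k = 2, θ = 181: P(X<380) ≈ 0.620.
Too low — raise k to concentrate. Iterating converges to k ≈ 6.02.
Then θ = 181/(6.02−1) ≈ 36.

k ≈ 6.02, θ ≈ 36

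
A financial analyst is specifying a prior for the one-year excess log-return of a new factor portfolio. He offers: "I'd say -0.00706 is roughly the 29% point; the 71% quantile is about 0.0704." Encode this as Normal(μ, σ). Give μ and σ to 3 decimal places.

μ = 0.032, σ = 0.070

For Normal(μ,σ), the p-quantile is μ + z_p·σ. Here z_{0.29} = -0.5534, z_{0.71} = 0.5534.
So -0.00706 = μ − 0.5534σ and 0.0704 = μ + 0.5534σ.
Subtracting: σ = (0.0704 − -0.00706)/(0.5534 − (-0.5534)) = 0.070.
Then μ = -0.00706 − (-0.5534)·0.070 = 0.032.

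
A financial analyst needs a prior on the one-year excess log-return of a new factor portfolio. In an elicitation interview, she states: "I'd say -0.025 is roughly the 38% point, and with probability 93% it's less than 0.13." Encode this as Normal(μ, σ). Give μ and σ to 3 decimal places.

μ = 0.002, σ = 0.087

The p-quantile of Normal(μ,σ) is μ + z_p·σ, with z_{0.38} = -0.3055 and z_{0.93} = 1.476.
Eliminate σ: μ = (z₂·x₁ − z₁·x₂)/(z₂ − z₁) = (1.476·-0.025 − (-0.3055)·0.13)/1.781 = 0.002.
Then σ = (x₂ − x₁)/(z₂ − z₁) = (0.13 − -0.025)/1.781 = 0.087.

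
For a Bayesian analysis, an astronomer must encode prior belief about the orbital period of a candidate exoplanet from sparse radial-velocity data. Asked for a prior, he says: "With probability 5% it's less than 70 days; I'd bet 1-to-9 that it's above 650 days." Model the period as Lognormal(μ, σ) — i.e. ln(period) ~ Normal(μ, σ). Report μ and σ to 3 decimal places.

If T ~ Lognormal(μ,σ) then ln T ~ Normal(μ,σ), so the p-quantile of ln T is μ + z_p·σ.
ln(70) = 4.248 and ln(650) = 6.477; z_{0.05} = -1.645, z_{0.9} = 1.282.
σ = (6.477 − 4.248)/(1.282 − (-1.645)) = 0.762.
μ = 4.248 − (-1.645)·0.762 = 5.501.

μ ≈ 5.501, σ ≈ 0.762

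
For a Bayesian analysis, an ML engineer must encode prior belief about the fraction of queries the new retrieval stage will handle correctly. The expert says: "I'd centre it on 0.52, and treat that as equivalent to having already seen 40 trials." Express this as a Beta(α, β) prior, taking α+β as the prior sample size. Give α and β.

α = 20.8, β = 19.2

Under the effective-sample-size interpretation, Beta(α, β) has prior mean α/(α+β) and prior sample size α+β.
So α+β = 40 and α/(α+β) = 0.52, giving α = 0.52·40 = 20.8 and β = 40 − 20.8 = 19.2.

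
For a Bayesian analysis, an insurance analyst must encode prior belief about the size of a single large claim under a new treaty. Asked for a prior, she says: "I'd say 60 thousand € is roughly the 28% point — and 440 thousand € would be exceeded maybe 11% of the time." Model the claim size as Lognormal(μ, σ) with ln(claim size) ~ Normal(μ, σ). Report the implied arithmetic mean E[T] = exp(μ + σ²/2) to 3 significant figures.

E[T] ≈ 209 thousand €

If T ~ Lognormal(μ,σ) then ln T ~ Normal(μ,σ), so the p-quantile of ln T is μ + z_p·σ.
ln(60) = 4.094 and ln(440) = 6.087; z_{0.28} = -0.5828, z_{0.89} = 1.227.
σ = (6.087 − 4.094)/(1.227 − (-0.5828)) = 1.101.
μ = 4.094 − (-0.5828)·1.101 = 4.736.
E[T] = exp(μ + σ²/2) = exp(4.736 + 0.6063) = 209 thousand €.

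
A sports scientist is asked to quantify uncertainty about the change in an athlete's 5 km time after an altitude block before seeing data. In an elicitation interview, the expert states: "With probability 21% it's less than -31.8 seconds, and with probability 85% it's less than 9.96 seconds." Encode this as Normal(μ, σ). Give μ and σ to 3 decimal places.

The p-quantile of Normal(μ,σ) is μ + z_p·σ, with z_{0.21} = -0.8064 and z_{0.85} = 1.036.
Eliminate σ: μ = (z₂·x₁ − z₁·x₂)/(z₂ − z₁) = (1.036·-31.8 − (-0.8064)·9.96)/1.843 = -13.526.
Then σ = (x₂ − x₁)/(z₂ − z₁) = (9.96 − -31.8)/1.843 = 22.660.

μ = -13.526, σ = 22.660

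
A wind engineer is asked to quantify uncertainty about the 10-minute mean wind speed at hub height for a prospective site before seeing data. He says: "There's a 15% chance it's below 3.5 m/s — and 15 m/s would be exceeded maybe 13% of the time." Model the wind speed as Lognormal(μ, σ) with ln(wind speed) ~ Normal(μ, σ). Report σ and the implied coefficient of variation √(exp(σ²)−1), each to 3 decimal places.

σ ≈ 0.673, CV ≈ 0.757

If T ~ Lognormal(μ,σ) then ln T ~ Normal(μ,σ), so the p-quantile of ln T is μ + z_p·σ.
ln(3.5) = 1.253 and ln(15) = 2.708; z_{0.15} = -1.036, z_{0.87} = 1.126.
σ = (2.708 − 1.253)/(1.126 − (-1.036)) = 0.673.
μ = 1.253 − (-1.036)·0.673 = 1.950.
CV = √(exp(σ²)−1) = √(exp(0.4527)−1) = 0.757.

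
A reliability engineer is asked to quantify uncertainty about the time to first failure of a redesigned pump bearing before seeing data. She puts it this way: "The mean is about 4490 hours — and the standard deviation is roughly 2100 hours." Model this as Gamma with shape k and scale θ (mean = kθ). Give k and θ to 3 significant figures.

k ≈ 4.57, θ ≈ 982

For Gamma(k, scale θ): mean = kθ, variance = kθ², so CV = 1/√k.
CV = SD/mean = 2100/4490 = 0.4677, hence k = 1/CV² = 4.57.
Then θ = mean/k = 4490/4.57 = 982.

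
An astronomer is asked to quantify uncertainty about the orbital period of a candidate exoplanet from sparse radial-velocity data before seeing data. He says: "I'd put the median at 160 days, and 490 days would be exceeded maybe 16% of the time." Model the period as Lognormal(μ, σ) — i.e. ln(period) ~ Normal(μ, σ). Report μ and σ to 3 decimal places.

If T ~ Lognormal(μ,σ) then ln T ~ Normal(μ,σ), so the p-quantile of ln T is μ + z_p·σ.
ln(160) = 5.075 and ln(490) = 6.194; z_{0.5} = 0, z_{0.84} = 0.9945.
σ = (6.194 − 5.075)/(0.9945 − (0)) = 1.125.
μ = 5.075 − (0)·1.125 = 5.075.

μ ≈ 5.075, σ ≈ 1.125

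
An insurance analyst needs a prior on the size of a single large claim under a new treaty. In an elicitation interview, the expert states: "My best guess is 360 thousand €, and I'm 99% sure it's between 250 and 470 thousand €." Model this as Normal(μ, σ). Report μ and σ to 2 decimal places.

μ = 360.00, σ = 42.70

A symmetric 99% interval runs μ ± z·σ with z = 2.576.
Half-width = 110, so σ = 110/2.576 = 42.70.
μ is the stated best guess, 360.00.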